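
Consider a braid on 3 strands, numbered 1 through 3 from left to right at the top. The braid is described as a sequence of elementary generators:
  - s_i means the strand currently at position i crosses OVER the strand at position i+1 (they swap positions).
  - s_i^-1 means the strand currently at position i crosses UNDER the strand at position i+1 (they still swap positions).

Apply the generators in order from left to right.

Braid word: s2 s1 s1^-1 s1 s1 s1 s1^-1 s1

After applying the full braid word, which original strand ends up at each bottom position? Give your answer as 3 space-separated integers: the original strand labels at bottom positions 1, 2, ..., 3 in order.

Answer: 3 1 2

Derivation:
Gen 1 (s2): strand 2 crosses over strand 3. Perm now: [1 3 2]
Gen 2 (s1): strand 1 crosses over strand 3. Perm now: [3 1 2]
Gen 3 (s1^-1): strand 3 crosses under strand 1. Perm now: [1 3 2]
Gen 4 (s1): strand 1 crosses over strand 3. Perm now: [3 1 2]
Gen 5 (s1): strand 3 crosses over strand 1. Perm now: [1 3 2]
Gen 6 (s1): strand 1 crosses over strand 3. Perm now: [3 1 2]
Gen 7 (s1^-1): strand 3 crosses under strand 1. Perm now: [1 3 2]
Gen 8 (s1): strand 1 crosses over strand 3. Perm now: [3 1 2]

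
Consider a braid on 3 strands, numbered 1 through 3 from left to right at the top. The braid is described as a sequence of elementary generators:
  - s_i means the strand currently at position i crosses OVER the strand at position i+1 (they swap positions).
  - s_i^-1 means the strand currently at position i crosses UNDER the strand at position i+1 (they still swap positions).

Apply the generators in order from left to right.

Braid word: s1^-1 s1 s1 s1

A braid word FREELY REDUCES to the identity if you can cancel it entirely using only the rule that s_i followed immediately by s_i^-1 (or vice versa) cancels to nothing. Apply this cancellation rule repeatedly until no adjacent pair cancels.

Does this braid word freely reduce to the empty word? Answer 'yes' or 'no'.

Answer: no

Derivation:
Gen 1 (s1^-1): push. Stack: [s1^-1]
Gen 2 (s1): cancels prior s1^-1. Stack: []
Gen 3 (s1): push. Stack: [s1]
Gen 4 (s1): push. Stack: [s1 s1]
Reduced word: s1 s1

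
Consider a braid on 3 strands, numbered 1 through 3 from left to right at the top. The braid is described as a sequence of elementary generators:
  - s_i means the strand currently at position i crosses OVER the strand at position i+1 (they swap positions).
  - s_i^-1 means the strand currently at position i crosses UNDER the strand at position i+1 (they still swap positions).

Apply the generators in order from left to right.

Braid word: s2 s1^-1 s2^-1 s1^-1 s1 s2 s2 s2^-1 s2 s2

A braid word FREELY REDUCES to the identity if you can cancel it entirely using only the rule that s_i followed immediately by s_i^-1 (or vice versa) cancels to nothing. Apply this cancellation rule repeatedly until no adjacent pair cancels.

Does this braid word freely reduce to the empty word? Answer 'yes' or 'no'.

Answer: no

Derivation:
Gen 1 (s2): push. Stack: [s2]
Gen 2 (s1^-1): push. Stack: [s2 s1^-1]
Gen 3 (s2^-1): push. Stack: [s2 s1^-1 s2^-1]
Gen 4 (s1^-1): push. Stack: [s2 s1^-1 s2^-1 s1^-1]
Gen 5 (s1): cancels prior s1^-1. Stack: [s2 s1^-1 s2^-1]
Gen 6 (s2): cancels prior s2^-1. Stack: [s2 s1^-1]
Gen 7 (s2): push. Stack: [s2 s1^-1 s2]
Gen 8 (s2^-1): cancels prior s2. Stack: [s2 s1^-1]
Gen 9 (s2): push. Stack: [s2 s1^-1 s2]
Gen 10 (s2): push. Stack: [s2 s1^-1 s2 s2]
Reduced word: s2 s1^-1 s2 s2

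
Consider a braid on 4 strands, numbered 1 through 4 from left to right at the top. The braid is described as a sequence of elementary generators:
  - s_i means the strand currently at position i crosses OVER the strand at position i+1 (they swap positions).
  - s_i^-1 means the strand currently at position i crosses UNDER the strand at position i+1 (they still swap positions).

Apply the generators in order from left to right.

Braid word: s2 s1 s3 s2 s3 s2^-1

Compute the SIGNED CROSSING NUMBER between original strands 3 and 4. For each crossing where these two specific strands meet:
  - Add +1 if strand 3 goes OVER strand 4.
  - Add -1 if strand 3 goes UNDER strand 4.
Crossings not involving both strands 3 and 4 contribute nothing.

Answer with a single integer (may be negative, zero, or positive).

Answer: 0

Derivation:
Gen 1: crossing 2x3. Both 3&4? no. Sum: 0
Gen 2: crossing 1x3. Both 3&4? no. Sum: 0
Gen 3: crossing 2x4. Both 3&4? no. Sum: 0
Gen 4: crossing 1x4. Both 3&4? no. Sum: 0
Gen 5: crossing 1x2. Both 3&4? no. Sum: 0
Gen 6: crossing 4x2. Both 3&4? no. Sum: 0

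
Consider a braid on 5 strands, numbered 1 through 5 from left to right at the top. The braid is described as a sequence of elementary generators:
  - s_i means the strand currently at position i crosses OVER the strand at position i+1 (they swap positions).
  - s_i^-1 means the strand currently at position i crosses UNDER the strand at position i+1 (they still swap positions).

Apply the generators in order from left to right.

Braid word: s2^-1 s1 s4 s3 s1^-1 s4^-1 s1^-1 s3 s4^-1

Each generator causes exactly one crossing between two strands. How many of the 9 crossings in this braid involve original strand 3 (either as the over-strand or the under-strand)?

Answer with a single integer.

Answer: 4

Derivation:
Gen 1: crossing 2x3. Involves strand 3? yes. Count so far: 1
Gen 2: crossing 1x3. Involves strand 3? yes. Count so far: 2
Gen 3: crossing 4x5. Involves strand 3? no. Count so far: 2
Gen 4: crossing 2x5. Involves strand 3? no. Count so far: 2
Gen 5: crossing 3x1. Involves strand 3? yes. Count so far: 3
Gen 6: crossing 2x4. Involves strand 3? no. Count so far: 3
Gen 7: crossing 1x3. Involves strand 3? yes. Count so far: 4
Gen 8: crossing 5x4. Involves strand 3? no. Count so far: 4
Gen 9: crossing 5x2. Involves strand 3? no. Count so far: 4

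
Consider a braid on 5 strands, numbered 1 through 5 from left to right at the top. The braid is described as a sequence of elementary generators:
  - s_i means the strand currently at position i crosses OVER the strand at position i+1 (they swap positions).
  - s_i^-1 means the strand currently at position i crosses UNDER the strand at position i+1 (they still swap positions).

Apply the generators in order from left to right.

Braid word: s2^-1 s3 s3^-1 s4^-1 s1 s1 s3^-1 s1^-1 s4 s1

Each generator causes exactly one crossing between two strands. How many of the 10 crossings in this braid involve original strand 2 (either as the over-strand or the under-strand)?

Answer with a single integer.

Gen 1: crossing 2x3. Involves strand 2? yes. Count so far: 1
Gen 2: crossing 2x4. Involves strand 2? yes. Count so far: 2
Gen 3: crossing 4x2. Involves strand 2? yes. Count so far: 3
Gen 4: crossing 4x5. Involves strand 2? no. Count so far: 3
Gen 5: crossing 1x3. Involves strand 2? no. Count so far: 3
Gen 6: crossing 3x1. Involves strand 2? no. Count so far: 3
Gen 7: crossing 2x5. Involves strand 2? yes. Count so far: 4
Gen 8: crossing 1x3. Involves strand 2? no. Count so far: 4
Gen 9: crossing 2x4. Involves strand 2? yes. Count so far: 5
Gen 10: crossing 3x1. Involves strand 2? no. Count so far: 5

Answer: 5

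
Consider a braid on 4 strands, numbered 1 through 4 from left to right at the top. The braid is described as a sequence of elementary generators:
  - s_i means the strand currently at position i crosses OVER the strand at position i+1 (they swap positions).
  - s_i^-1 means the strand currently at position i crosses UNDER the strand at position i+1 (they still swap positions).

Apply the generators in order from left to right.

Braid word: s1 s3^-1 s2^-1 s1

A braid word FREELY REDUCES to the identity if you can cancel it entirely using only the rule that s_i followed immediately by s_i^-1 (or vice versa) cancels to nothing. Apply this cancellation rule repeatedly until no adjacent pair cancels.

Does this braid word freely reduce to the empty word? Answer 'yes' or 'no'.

Gen 1 (s1): push. Stack: [s1]
Gen 2 (s3^-1): push. Stack: [s1 s3^-1]
Gen 3 (s2^-1): push. Stack: [s1 s3^-1 s2^-1]
Gen 4 (s1): push. Stack: [s1 s3^-1 s2^-1 s1]
Reduced word: s1 s3^-1 s2^-1 s1

Answer: no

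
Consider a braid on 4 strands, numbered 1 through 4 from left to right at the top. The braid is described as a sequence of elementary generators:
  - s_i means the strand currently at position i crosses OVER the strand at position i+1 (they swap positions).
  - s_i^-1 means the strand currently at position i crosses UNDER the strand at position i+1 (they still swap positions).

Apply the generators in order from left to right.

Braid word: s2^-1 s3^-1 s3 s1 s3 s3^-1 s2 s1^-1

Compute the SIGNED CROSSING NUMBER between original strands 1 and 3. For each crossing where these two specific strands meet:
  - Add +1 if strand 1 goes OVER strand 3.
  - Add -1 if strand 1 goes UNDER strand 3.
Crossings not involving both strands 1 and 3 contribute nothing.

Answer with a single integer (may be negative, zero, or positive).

Answer: 1

Derivation:
Gen 1: crossing 2x3. Both 1&3? no. Sum: 0
Gen 2: crossing 2x4. Both 1&3? no. Sum: 0
Gen 3: crossing 4x2. Both 1&3? no. Sum: 0
Gen 4: 1 over 3. Both 1&3? yes. Contrib: +1. Sum: 1
Gen 5: crossing 2x4. Both 1&3? no. Sum: 1
Gen 6: crossing 4x2. Both 1&3? no. Sum: 1
Gen 7: crossing 1x2. Both 1&3? no. Sum: 1
Gen 8: crossing 3x2. Both 1&3? no. Sum: 1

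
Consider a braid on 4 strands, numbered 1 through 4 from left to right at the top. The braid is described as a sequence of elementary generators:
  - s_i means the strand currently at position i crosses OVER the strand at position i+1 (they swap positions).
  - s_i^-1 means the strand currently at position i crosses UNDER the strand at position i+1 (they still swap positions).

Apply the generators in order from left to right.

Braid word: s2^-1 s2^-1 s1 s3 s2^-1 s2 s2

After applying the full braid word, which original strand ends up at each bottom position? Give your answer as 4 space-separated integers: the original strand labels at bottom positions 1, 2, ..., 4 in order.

Answer: 2 4 1 3

Derivation:
Gen 1 (s2^-1): strand 2 crosses under strand 3. Perm now: [1 3 2 4]
Gen 2 (s2^-1): strand 3 crosses under strand 2. Perm now: [1 2 3 4]
Gen 3 (s1): strand 1 crosses over strand 2. Perm now: [2 1 3 4]
Gen 4 (s3): strand 3 crosses over strand 4. Perm now: [2 1 4 3]
Gen 5 (s2^-1): strand 1 crosses under strand 4. Perm now: [2 4 1 3]
Gen 6 (s2): strand 4 crosses over strand 1. Perm now: [2 1 4 3]
Gen 7 (s2): strand 1 crosses over strand 4. Perm now: [2 4 1 3]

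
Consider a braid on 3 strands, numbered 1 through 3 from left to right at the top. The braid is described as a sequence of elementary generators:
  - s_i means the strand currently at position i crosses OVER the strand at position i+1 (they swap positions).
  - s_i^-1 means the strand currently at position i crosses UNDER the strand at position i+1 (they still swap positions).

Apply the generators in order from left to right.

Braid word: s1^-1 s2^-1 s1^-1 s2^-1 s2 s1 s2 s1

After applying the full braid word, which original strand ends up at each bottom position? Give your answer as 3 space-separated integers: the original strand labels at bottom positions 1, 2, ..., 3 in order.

Gen 1 (s1^-1): strand 1 crosses under strand 2. Perm now: [2 1 3]
Gen 2 (s2^-1): strand 1 crosses under strand 3. Perm now: [2 3 1]
Gen 3 (s1^-1): strand 2 crosses under strand 3. Perm now: [3 2 1]
Gen 4 (s2^-1): strand 2 crosses under strand 1. Perm now: [3 1 2]
Gen 5 (s2): strand 1 crosses over strand 2. Perm now: [3 2 1]
Gen 6 (s1): strand 3 crosses over strand 2. Perm now: [2 3 1]
Gen 7 (s2): strand 3 crosses over strand 1. Perm now: [2 1 3]
Gen 8 (s1): strand 2 crosses over strand 1. Perm now: [1 2 3]

Answer: 1 2 3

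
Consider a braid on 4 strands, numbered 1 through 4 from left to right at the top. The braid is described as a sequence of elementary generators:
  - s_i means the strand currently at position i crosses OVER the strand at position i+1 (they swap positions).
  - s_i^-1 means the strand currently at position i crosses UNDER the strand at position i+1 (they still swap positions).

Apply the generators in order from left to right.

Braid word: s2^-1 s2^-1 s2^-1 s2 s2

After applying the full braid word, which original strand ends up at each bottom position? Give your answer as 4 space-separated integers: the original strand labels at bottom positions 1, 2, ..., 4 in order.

Gen 1 (s2^-1): strand 2 crosses under strand 3. Perm now: [1 3 2 4]
Gen 2 (s2^-1): strand 3 crosses under strand 2. Perm now: [1 2 3 4]
Gen 3 (s2^-1): strand 2 crosses under strand 3. Perm now: [1 3 2 4]
Gen 4 (s2): strand 3 crosses over strand 2. Perm now: [1 2 3 4]
Gen 5 (s2): strand 2 crosses over strand 3. Perm now: [1 3 2 4]

Answer: 1 3 2 4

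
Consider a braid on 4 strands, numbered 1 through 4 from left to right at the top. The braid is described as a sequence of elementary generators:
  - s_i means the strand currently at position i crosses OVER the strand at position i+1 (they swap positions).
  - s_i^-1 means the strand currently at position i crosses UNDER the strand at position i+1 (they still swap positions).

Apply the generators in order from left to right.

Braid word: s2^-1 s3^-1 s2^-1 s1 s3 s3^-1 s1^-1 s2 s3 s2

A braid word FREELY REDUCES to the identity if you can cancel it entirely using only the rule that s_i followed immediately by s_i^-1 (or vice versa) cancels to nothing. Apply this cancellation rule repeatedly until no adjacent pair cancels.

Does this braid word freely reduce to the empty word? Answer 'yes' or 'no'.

Gen 1 (s2^-1): push. Stack: [s2^-1]
Gen 2 (s3^-1): push. Stack: [s2^-1 s3^-1]
Gen 3 (s2^-1): push. Stack: [s2^-1 s3^-1 s2^-1]
Gen 4 (s1): push. Stack: [s2^-1 s3^-1 s2^-1 s1]
Gen 5 (s3): push. Stack: [s2^-1 s3^-1 s2^-1 s1 s3]
Gen 6 (s3^-1): cancels prior s3. Stack: [s2^-1 s3^-1 s2^-1 s1]
Gen 7 (s1^-1): cancels prior s1. Stack: [s2^-1 s3^-1 s2^-1]
Gen 8 (s2): cancels prior s2^-1. Stack: [s2^-1 s3^-1]
Gen 9 (s3): cancels prior s3^-1. Stack: [s2^-1]
Gen 10 (s2): cancels prior s2^-1. Stack: []
Reduced word: (empty)

Answer: yes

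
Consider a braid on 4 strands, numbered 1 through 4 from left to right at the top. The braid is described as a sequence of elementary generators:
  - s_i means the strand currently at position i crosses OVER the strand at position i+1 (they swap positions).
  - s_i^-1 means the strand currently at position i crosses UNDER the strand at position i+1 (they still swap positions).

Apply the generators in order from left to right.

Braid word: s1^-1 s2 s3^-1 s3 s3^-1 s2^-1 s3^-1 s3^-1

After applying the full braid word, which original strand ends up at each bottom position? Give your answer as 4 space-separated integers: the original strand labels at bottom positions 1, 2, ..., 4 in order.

Answer: 2 4 3 1

Derivation:
Gen 1 (s1^-1): strand 1 crosses under strand 2. Perm now: [2 1 3 4]
Gen 2 (s2): strand 1 crosses over strand 3. Perm now: [2 3 1 4]
Gen 3 (s3^-1): strand 1 crosses under strand 4. Perm now: [2 3 4 1]
Gen 4 (s3): strand 4 crosses over strand 1. Perm now: [2 3 1 4]
Gen 5 (s3^-1): strand 1 crosses under strand 4. Perm now: [2 3 4 1]
Gen 6 (s2^-1): strand 3 crosses under strand 4. Perm now: [2 4 3 1]
Gen 7 (s3^-1): strand 3 crosses under strand 1. Perm now: [2 4 1 3]
Gen 8 (s3^-1): strand 1 crosses under strand 3. Perm now: [2 4 3 1]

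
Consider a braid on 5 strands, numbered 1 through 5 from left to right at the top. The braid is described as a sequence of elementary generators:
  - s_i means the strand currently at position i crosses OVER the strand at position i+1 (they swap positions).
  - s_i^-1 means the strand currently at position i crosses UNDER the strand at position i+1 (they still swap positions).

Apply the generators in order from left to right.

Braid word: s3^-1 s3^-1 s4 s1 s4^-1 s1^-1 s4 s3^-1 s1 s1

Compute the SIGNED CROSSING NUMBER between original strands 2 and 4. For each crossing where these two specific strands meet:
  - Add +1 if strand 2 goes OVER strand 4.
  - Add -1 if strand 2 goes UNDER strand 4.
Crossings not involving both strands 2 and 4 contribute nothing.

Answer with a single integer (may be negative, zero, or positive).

Gen 1: crossing 3x4. Both 2&4? no. Sum: 0
Gen 2: crossing 4x3. Both 2&4? no. Sum: 0
Gen 3: crossing 4x5. Both 2&4? no. Sum: 0
Gen 4: crossing 1x2. Both 2&4? no. Sum: 0
Gen 5: crossing 5x4. Both 2&4? no. Sum: 0
Gen 6: crossing 2x1. Both 2&4? no. Sum: 0
Gen 7: crossing 4x5. Both 2&4? no. Sum: 0
Gen 8: crossing 3x5. Both 2&4? no. Sum: 0
Gen 9: crossing 1x2. Both 2&4? no. Sum: 0
Gen 10: crossing 2x1. Both 2&4? no. Sum: 0

Answer: 0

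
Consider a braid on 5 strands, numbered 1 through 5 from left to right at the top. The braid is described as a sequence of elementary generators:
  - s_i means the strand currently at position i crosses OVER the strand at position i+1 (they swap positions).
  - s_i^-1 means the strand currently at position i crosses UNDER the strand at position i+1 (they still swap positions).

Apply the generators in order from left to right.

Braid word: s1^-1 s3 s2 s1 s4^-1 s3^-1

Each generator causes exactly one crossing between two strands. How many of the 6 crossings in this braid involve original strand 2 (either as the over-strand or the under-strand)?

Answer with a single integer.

Gen 1: crossing 1x2. Involves strand 2? yes. Count so far: 1
Gen 2: crossing 3x4. Involves strand 2? no. Count so far: 1
Gen 3: crossing 1x4. Involves strand 2? no. Count so far: 1
Gen 4: crossing 2x4. Involves strand 2? yes. Count so far: 2
Gen 5: crossing 3x5. Involves strand 2? no. Count so far: 2
Gen 6: crossing 1x5. Involves strand 2? no. Count so far: 2

Answer: 2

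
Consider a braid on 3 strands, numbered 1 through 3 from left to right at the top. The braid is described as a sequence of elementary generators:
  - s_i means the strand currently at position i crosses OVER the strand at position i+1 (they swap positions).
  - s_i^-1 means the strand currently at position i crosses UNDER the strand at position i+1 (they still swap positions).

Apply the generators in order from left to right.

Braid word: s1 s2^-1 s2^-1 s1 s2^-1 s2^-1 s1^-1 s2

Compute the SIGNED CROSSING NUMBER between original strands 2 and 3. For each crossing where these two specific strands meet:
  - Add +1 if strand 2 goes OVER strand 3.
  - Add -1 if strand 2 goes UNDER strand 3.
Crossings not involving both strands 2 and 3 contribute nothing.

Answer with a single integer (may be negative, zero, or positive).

Answer: 0

Derivation:
Gen 1: crossing 1x2. Both 2&3? no. Sum: 0
Gen 2: crossing 1x3. Both 2&3? no. Sum: 0
Gen 3: crossing 3x1. Both 2&3? no. Sum: 0
Gen 4: crossing 2x1. Both 2&3? no. Sum: 0
Gen 5: 2 under 3. Both 2&3? yes. Contrib: -1. Sum: -1
Gen 6: 3 under 2. Both 2&3? yes. Contrib: +1. Sum: 0
Gen 7: crossing 1x2. Both 2&3? no. Sum: 0
Gen 8: crossing 1x3. Both 2&3? no. Sum: 0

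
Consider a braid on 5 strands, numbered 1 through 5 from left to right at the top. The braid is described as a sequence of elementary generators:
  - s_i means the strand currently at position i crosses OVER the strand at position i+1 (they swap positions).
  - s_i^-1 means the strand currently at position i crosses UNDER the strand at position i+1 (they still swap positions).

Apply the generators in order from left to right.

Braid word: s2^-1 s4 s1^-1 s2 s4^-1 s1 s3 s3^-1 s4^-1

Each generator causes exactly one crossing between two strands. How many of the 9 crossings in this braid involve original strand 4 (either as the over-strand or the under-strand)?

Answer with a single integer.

Answer: 5

Derivation:
Gen 1: crossing 2x3. Involves strand 4? no. Count so far: 0
Gen 2: crossing 4x5. Involves strand 4? yes. Count so far: 1
Gen 3: crossing 1x3. Involves strand 4? no. Count so far: 1
Gen 4: crossing 1x2. Involves strand 4? no. Count so far: 1
Gen 5: crossing 5x4. Involves strand 4? yes. Count so far: 2
Gen 6: crossing 3x2. Involves strand 4? no. Count so far: 2
Gen 7: crossing 1x4. Involves strand 4? yes. Count so far: 3
Gen 8: crossing 4x1. Involves strand 4? yes. Count so far: 4
Gen 9: crossing 4x5. Involves strand 4? yes. Count so far: 5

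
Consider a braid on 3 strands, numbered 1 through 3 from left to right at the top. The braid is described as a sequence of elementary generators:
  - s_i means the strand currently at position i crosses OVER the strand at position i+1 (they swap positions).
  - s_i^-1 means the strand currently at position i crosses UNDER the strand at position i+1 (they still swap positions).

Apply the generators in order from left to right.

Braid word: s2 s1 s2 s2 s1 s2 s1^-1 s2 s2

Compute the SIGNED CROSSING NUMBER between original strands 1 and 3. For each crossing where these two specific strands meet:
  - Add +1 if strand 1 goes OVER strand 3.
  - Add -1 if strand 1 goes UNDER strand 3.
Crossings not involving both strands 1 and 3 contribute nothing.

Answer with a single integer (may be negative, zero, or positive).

Gen 1: crossing 2x3. Both 1&3? no. Sum: 0
Gen 2: 1 over 3. Both 1&3? yes. Contrib: +1. Sum: 1
Gen 3: crossing 1x2. Both 1&3? no. Sum: 1
Gen 4: crossing 2x1. Both 1&3? no. Sum: 1
Gen 5: 3 over 1. Both 1&3? yes. Contrib: -1. Sum: 0
Gen 6: crossing 3x2. Both 1&3? no. Sum: 0
Gen 7: crossing 1x2. Both 1&3? no. Sum: 0
Gen 8: 1 over 3. Both 1&3? yes. Contrib: +1. Sum: 1
Gen 9: 3 over 1. Both 1&3? yes. Contrib: -1. Sum: 0

Answer: 0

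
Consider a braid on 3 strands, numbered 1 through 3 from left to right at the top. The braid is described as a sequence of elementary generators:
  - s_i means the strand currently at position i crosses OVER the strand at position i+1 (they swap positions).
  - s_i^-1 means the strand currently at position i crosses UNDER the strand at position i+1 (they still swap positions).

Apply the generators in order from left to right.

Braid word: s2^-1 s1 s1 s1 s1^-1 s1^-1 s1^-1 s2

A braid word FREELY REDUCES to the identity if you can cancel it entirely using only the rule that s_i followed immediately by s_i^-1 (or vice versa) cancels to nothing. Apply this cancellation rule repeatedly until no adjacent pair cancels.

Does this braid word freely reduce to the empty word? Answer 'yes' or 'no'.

Gen 1 (s2^-1): push. Stack: [s2^-1]
Gen 2 (s1): push. Stack: [s2^-1 s1]
Gen 3 (s1): push. Stack: [s2^-1 s1 s1]
Gen 4 (s1): push. Stack: [s2^-1 s1 s1 s1]
Gen 5 (s1^-1): cancels prior s1. Stack: [s2^-1 s1 s1]
Gen 6 (s1^-1): cancels prior s1. Stack: [s2^-1 s1]
Gen 7 (s1^-1): cancels prior s1. Stack: [s2^-1]
Gen 8 (s2): cancels prior s2^-1. Stack: []
Reduced word: (empty)

Answer: yes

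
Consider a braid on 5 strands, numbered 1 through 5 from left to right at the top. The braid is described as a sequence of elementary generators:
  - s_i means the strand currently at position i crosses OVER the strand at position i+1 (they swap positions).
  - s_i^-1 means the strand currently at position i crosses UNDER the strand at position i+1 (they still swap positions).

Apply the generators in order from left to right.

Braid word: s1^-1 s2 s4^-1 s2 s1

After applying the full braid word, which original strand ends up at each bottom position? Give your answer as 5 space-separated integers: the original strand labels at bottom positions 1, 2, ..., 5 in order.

Gen 1 (s1^-1): strand 1 crosses under strand 2. Perm now: [2 1 3 4 5]
Gen 2 (s2): strand 1 crosses over strand 3. Perm now: [2 3 1 4 5]
Gen 3 (s4^-1): strand 4 crosses under strand 5. Perm now: [2 3 1 5 4]
Gen 4 (s2): strand 3 crosses over strand 1. Perm now: [2 1 3 5 4]
Gen 5 (s1): strand 2 crosses over strand 1. Perm now: [1 2 3 5 4]

Answer: 1 2 3 5 4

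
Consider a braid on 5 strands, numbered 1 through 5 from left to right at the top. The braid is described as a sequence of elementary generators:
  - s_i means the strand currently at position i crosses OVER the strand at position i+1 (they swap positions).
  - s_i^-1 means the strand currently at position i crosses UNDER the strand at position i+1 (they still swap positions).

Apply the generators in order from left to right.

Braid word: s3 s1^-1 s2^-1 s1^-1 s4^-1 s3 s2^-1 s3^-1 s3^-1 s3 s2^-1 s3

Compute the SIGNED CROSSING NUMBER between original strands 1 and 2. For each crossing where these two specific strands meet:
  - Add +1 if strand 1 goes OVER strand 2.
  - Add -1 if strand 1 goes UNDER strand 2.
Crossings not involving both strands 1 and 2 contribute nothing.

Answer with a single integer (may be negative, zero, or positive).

Answer: -2

Derivation:
Gen 1: crossing 3x4. Both 1&2? no. Sum: 0
Gen 2: 1 under 2. Both 1&2? yes. Contrib: -1. Sum: -1
Gen 3: crossing 1x4. Both 1&2? no. Sum: -1
Gen 4: crossing 2x4. Both 1&2? no. Sum: -1
Gen 5: crossing 3x5. Both 1&2? no. Sum: -1
Gen 6: crossing 1x5. Both 1&2? no. Sum: -1
Gen 7: crossing 2x5. Both 1&2? no. Sum: -1
Gen 8: 2 under 1. Both 1&2? yes. Contrib: +1. Sum: 0
Gen 9: 1 under 2. Both 1&2? yes. Contrib: -1. Sum: -1
Gen 10: 2 over 1. Both 1&2? yes. Contrib: -1. Sum: -2
Gen 11: crossing 5x1. Both 1&2? no. Sum: -2
Gen 12: crossing 5x2. Both 1&2? no. Sum: -2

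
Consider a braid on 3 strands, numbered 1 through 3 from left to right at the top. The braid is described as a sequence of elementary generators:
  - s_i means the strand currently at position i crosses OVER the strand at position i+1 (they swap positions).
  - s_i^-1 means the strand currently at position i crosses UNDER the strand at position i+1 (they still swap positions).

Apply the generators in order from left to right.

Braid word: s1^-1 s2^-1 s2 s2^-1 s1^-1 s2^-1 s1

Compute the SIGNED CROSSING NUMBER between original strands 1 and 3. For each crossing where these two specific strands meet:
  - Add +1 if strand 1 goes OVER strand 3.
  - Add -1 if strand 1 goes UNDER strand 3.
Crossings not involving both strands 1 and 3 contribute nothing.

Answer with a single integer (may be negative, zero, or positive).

Gen 1: crossing 1x2. Both 1&3? no. Sum: 0
Gen 2: 1 under 3. Both 1&3? yes. Contrib: -1. Sum: -1
Gen 3: 3 over 1. Both 1&3? yes. Contrib: -1. Sum: -2
Gen 4: 1 under 3. Both 1&3? yes. Contrib: -1. Sum: -3
Gen 5: crossing 2x3. Both 1&3? no. Sum: -3
Gen 6: crossing 2x1. Both 1&3? no. Sum: -3
Gen 7: 3 over 1. Both 1&3? yes. Contrib: -1. Sum: -4

Answer: -4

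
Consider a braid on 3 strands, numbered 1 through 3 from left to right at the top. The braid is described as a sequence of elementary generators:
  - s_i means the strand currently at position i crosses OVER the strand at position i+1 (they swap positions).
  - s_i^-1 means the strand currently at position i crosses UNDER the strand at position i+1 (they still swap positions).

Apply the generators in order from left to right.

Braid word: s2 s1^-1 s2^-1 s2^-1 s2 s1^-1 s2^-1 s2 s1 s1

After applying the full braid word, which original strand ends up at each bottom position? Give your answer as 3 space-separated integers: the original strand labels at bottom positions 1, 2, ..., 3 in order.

Answer: 2 3 1

Derivation:
Gen 1 (s2): strand 2 crosses over strand 3. Perm now: [1 3 2]
Gen 2 (s1^-1): strand 1 crosses under strand 3. Perm now: [3 1 2]
Gen 3 (s2^-1): strand 1 crosses under strand 2. Perm now: [3 2 1]
Gen 4 (s2^-1): strand 2 crosses under strand 1. Perm now: [3 1 2]
Gen 5 (s2): strand 1 crosses over strand 2. Perm now: [3 2 1]
Gen 6 (s1^-1): strand 3 crosses under strand 2. Perm now: [2 3 1]
Gen 7 (s2^-1): strand 3 crosses under strand 1. Perm now: [2 1 3]
Gen 8 (s2): strand 1 crosses over strand 3. Perm now: [2 3 1]
Gen 9 (s1): strand 2 crosses over strand 3. Perm now: [3 2 1]
Gen 10 (s1): strand 3 crosses over strand 2. Perm now: [2 3 1]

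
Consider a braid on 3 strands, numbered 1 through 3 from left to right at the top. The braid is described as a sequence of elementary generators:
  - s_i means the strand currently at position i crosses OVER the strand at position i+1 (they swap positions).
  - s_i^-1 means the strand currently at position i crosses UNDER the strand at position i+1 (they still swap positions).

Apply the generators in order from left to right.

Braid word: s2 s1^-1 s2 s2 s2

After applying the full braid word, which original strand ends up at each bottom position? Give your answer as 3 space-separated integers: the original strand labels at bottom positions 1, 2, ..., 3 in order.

Answer: 3 2 1

Derivation:
Gen 1 (s2): strand 2 crosses over strand 3. Perm now: [1 3 2]
Gen 2 (s1^-1): strand 1 crosses under strand 3. Perm now: [3 1 2]
Gen 3 (s2): strand 1 crosses over strand 2. Perm now: [3 2 1]
Gen 4 (s2): strand 2 crosses over strand 1. Perm now: [3 1 2]
Gen 5 (s2): strand 1 crosses over strand 2. Perm now: [3 2 1]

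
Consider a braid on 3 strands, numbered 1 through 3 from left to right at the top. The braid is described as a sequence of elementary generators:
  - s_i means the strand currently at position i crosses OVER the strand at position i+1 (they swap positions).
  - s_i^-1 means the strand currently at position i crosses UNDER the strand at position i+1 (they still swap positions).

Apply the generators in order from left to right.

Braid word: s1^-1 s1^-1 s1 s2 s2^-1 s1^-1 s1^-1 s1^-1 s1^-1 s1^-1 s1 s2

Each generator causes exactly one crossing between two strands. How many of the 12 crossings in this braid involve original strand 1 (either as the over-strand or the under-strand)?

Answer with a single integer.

Answer: 12

Derivation:
Gen 1: crossing 1x2. Involves strand 1? yes. Count so far: 1
Gen 2: crossing 2x1. Involves strand 1? yes. Count so far: 2
Gen 3: crossing 1x2. Involves strand 1? yes. Count so far: 3
Gen 4: crossing 1x3. Involves strand 1? yes. Count so far: 4
Gen 5: crossing 3x1. Involves strand 1? yes. Count so far: 5
Gen 6: crossing 2x1. Involves strand 1? yes. Count so far: 6
Gen 7: crossing 1x2. Involves strand 1? yes. Count so far: 7
Gen 8: crossing 2x1. Involves strand 1? yes. Count so far: 8
Gen 9: crossing 1x2. Involves strand 1? yes. Count so far: 9
Gen 10: crossing 2x1. Involves strand 1? yes. Count so far: 10
Gen 11: crossing 1x2. Involves strand 1? yes. Count so far: 11
Gen 12: crossing 1x3. Involves strand 1? yes. Count so far: 12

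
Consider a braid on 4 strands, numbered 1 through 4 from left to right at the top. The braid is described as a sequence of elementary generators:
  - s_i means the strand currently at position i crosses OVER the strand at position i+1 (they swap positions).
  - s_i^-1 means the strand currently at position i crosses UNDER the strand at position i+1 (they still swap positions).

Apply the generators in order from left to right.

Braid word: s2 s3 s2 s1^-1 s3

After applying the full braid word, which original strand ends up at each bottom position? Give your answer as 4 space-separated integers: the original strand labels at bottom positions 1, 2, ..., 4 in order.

Answer: 4 1 2 3

Derivation:
Gen 1 (s2): strand 2 crosses over strand 3. Perm now: [1 3 2 4]
Gen 2 (s3): strand 2 crosses over strand 4. Perm now: [1 3 4 2]
Gen 3 (s2): strand 3 crosses over strand 4. Perm now: [1 4 3 2]
Gen 4 (s1^-1): strand 1 crosses under strand 4. Perm now: [4 1 3 2]
Gen 5 (s3): strand 3 crosses over strand 2. Perm now: [4 1 2 3]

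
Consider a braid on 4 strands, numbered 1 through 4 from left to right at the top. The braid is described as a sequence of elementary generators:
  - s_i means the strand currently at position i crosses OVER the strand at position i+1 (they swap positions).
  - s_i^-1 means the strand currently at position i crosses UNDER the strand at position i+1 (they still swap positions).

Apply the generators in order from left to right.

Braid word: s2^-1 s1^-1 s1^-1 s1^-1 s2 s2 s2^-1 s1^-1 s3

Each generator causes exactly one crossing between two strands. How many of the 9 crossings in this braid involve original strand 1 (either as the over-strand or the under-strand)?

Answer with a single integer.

Answer: 7

Derivation:
Gen 1: crossing 2x3. Involves strand 1? no. Count so far: 0
Gen 2: crossing 1x3. Involves strand 1? yes. Count so far: 1
Gen 3: crossing 3x1. Involves strand 1? yes. Count so far: 2
Gen 4: crossing 1x3. Involves strand 1? yes. Count so far: 3
Gen 5: crossing 1x2. Involves strand 1? yes. Count so far: 4
Gen 6: crossing 2x1. Involves strand 1? yes. Count so far: 5
Gen 7: crossing 1x2. Involves strand 1? yes. Count so far: 6
Gen 8: crossing 3x2. Involves strand 1? no. Count so far: 6
Gen 9: crossing 1x4. Involves strand 1? yes. Count so far: 7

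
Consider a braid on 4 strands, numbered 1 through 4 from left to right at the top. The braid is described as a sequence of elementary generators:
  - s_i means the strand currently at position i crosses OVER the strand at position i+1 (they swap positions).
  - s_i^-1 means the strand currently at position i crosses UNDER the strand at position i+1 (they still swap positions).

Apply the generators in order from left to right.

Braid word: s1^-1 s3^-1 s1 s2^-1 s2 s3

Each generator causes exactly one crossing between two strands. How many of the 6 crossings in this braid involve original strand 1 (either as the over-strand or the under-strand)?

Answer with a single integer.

Answer: 2

Derivation:
Gen 1: crossing 1x2. Involves strand 1? yes. Count so far: 1
Gen 2: crossing 3x4. Involves strand 1? no. Count so far: 1
Gen 3: crossing 2x1. Involves strand 1? yes. Count so far: 2
Gen 4: crossing 2x4. Involves strand 1? no. Count so far: 2
Gen 5: crossing 4x2. Involves strand 1? no. Count so far: 2
Gen 6: crossing 4x3. Involves strand 1? no. Count so far: 2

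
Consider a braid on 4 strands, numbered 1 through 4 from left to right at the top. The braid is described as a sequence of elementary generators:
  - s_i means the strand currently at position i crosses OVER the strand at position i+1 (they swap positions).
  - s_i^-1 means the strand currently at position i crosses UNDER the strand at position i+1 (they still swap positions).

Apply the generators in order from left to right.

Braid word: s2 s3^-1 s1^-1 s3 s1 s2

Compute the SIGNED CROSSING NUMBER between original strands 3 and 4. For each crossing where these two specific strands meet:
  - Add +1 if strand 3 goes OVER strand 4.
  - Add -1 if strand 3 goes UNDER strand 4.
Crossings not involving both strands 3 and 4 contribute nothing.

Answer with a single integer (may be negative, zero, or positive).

Answer: 0

Derivation:
Gen 1: crossing 2x3. Both 3&4? no. Sum: 0
Gen 2: crossing 2x4. Both 3&4? no. Sum: 0
Gen 3: crossing 1x3. Both 3&4? no. Sum: 0
Gen 4: crossing 4x2. Both 3&4? no. Sum: 0
Gen 5: crossing 3x1. Both 3&4? no. Sum: 0
Gen 6: crossing 3x2. Both 3&4? no. Sum: 0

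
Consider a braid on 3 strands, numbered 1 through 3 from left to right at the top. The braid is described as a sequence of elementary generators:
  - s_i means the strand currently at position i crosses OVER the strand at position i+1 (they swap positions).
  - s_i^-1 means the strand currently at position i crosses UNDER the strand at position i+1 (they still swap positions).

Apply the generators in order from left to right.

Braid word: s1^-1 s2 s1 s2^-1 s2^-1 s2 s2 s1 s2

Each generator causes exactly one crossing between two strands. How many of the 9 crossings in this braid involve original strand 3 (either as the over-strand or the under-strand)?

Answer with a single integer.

Answer: 4

Derivation:
Gen 1: crossing 1x2. Involves strand 3? no. Count so far: 0
Gen 2: crossing 1x3. Involves strand 3? yes. Count so far: 1
Gen 3: crossing 2x3. Involves strand 3? yes. Count so far: 2
Gen 4: crossing 2x1. Involves strand 3? no. Count so far: 2
Gen 5: crossing 1x2. Involves strand 3? no. Count so far: 2
Gen 6: crossing 2x1. Involves strand 3? no. Count so far: 2
Gen 7: crossing 1x2. Involves strand 3? no. Count so far: 2
Gen 8: crossing 3x2. Involves strand 3? yes. Count so far: 3
Gen 9: crossing 3x1. Involves strand 3? yes. Count so far: 4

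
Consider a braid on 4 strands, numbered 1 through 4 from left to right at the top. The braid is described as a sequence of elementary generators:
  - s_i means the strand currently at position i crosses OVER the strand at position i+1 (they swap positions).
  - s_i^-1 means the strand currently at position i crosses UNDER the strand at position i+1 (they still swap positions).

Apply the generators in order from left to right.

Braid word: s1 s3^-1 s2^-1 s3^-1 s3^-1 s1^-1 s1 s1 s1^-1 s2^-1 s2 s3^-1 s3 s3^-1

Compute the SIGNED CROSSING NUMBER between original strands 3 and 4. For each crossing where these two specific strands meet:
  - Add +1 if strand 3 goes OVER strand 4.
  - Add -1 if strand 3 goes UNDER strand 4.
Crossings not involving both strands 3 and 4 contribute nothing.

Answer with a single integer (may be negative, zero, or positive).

Gen 1: crossing 1x2. Both 3&4? no. Sum: 0
Gen 2: 3 under 4. Both 3&4? yes. Contrib: -1. Sum: -1
Gen 3: crossing 1x4. Both 3&4? no. Sum: -1
Gen 4: crossing 1x3. Both 3&4? no. Sum: -1
Gen 5: crossing 3x1. Both 3&4? no. Sum: -1
Gen 6: crossing 2x4. Both 3&4? no. Sum: -1
Gen 7: crossing 4x2. Both 3&4? no. Sum: -1
Gen 8: crossing 2x4. Both 3&4? no. Sum: -1
Gen 9: crossing 4x2. Both 3&4? no. Sum: -1
Gen 10: crossing 4x1. Both 3&4? no. Sum: -1
Gen 11: crossing 1x4. Both 3&4? no. Sum: -1
Gen 12: crossing 1x3. Both 3&4? no. Sum: -1
Gen 13: crossing 3x1. Both 3&4? no. Sum: -1
Gen 14: crossing 1x3. Both 3&4? no. Sum: -1

Answer: -1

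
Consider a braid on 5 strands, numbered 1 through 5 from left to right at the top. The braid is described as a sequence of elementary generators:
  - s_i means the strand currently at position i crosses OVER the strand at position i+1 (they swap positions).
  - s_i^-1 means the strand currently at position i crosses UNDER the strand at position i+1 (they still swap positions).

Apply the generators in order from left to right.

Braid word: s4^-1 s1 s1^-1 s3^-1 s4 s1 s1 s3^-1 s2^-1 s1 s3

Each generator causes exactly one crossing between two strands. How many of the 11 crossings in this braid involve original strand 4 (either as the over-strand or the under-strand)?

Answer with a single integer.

Answer: 5

Derivation:
Gen 1: crossing 4x5. Involves strand 4? yes. Count so far: 1
Gen 2: crossing 1x2. Involves strand 4? no. Count so far: 1
Gen 3: crossing 2x1. Involves strand 4? no. Count so far: 1
Gen 4: crossing 3x5. Involves strand 4? no. Count so far: 1
Gen 5: crossing 3x4. Involves strand 4? yes. Count so far: 2
Gen 6: crossing 1x2. Involves strand 4? no. Count so far: 2
Gen 7: crossing 2x1. Involves strand 4? no. Count so far: 2
Gen 8: crossing 5x4. Involves strand 4? yes. Count so far: 3
Gen 9: crossing 2x4. Involves strand 4? yes. Count so far: 4
Gen 10: crossing 1x4. Involves strand 4? yes. Count so far: 5
Gen 11: crossing 2x5. Involves strand 4? no. Count so far: 5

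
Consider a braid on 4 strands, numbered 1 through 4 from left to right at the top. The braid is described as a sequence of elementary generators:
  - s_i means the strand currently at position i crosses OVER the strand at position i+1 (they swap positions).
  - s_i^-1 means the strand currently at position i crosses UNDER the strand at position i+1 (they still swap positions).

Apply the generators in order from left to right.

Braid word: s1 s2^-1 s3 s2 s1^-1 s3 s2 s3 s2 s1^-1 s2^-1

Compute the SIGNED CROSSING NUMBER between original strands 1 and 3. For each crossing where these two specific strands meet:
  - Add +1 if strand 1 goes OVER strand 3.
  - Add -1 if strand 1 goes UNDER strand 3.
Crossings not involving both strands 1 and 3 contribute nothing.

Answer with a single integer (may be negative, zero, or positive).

Gen 1: crossing 1x2. Both 1&3? no. Sum: 0
Gen 2: 1 under 3. Both 1&3? yes. Contrib: -1. Sum: -1
Gen 3: crossing 1x4. Both 1&3? no. Sum: -1
Gen 4: crossing 3x4. Both 1&3? no. Sum: -1
Gen 5: crossing 2x4. Both 1&3? no. Sum: -1
Gen 6: 3 over 1. Both 1&3? yes. Contrib: -1. Sum: -2
Gen 7: crossing 2x1. Both 1&3? no. Sum: -2
Gen 8: crossing 2x3. Both 1&3? no. Sum: -2
Gen 9: 1 over 3. Both 1&3? yes. Contrib: +1. Sum: -1
Gen 10: crossing 4x3. Both 1&3? no. Sum: -1
Gen 11: crossing 4x1. Both 1&3? no. Sum: -1

Answer: -1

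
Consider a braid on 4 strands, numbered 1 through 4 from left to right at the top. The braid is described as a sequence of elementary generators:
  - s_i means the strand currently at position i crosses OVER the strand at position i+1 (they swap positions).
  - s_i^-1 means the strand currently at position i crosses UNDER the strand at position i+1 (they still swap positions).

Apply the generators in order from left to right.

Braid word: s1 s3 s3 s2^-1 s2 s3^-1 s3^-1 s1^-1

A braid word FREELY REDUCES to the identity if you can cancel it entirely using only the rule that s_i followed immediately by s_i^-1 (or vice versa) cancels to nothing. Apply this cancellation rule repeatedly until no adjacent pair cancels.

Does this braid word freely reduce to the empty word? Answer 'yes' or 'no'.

Answer: yes

Derivation:
Gen 1 (s1): push. Stack: [s1]
Gen 2 (s3): push. Stack: [s1 s3]
Gen 3 (s3): push. Stack: [s1 s3 s3]
Gen 4 (s2^-1): push. Stack: [s1 s3 s3 s2^-1]
Gen 5 (s2): cancels prior s2^-1. Stack: [s1 s3 s3]
Gen 6 (s3^-1): cancels prior s3. Stack: [s1 s3]
Gen 7 (s3^-1): cancels prior s3. Stack: [s1]
Gen 8 (s1^-1): cancels prior s1. Stack: []
Reduced word: (empty)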